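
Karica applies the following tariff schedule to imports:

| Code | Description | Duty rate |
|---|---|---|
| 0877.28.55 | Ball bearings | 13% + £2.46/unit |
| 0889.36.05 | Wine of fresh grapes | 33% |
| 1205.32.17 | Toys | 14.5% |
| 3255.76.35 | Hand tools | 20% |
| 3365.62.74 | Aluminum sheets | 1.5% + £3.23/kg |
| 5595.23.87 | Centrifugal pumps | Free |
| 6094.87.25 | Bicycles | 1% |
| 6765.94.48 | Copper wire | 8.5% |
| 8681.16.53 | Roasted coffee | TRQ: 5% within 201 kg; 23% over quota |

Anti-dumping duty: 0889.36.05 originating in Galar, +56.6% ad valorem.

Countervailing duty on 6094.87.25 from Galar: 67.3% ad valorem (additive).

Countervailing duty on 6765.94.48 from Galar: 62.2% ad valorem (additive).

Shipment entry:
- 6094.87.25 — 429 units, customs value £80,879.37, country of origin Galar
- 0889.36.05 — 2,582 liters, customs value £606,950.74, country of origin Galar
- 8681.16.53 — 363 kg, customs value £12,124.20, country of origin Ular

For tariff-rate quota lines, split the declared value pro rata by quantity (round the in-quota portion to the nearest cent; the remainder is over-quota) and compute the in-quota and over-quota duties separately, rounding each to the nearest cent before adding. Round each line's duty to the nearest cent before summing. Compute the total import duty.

£600,648.62

Line 1 (6094.87.25, Galar, 429 units, £80,879.37):
Base rate for 6094.87.25 is 1%.
Additional duty on 6094.87.25 from Galar: +67.3%. Applied ad valorem rate: 1% + 67.3% = 68.3%.
Duty = £80,879.37 × 68.3% = £55,240.61.
Line 2 (0889.36.05, Galar, 2,582 liters, £606,950.74):
Base rate for 0889.36.05 is 33%.
Additional duty on 0889.36.05 from Galar: +56.6%. Applied ad valorem rate: 33% + 56.6% = 89.6%.
Duty = £606,950.74 × 89.6% = £543,827.86.
Line 3 (8681.16.53, Ular, 363 kg, £12,124.20):
Code 8681.16.53 is under a tariff-rate quota (threshold 201 kg). In-quota: 201 kg at 5%; over-quota: 162 kg at 23%.
Pro-rata value split: in-quota = £12,124.20 × 201/363 = £6,713.40; over-quota = £12,124.20 − £6,713.40 = £5,410.80.
In-quota duty = £6,713.40 × 5% = £335.67. Over-quota duty = £5,410.80 × 23% = £1,244.48.
Line duty = £335.67 + £1,244.48 = £1,580.15.
Total = £55,240.61 + £543,827.86 + £1,580.15 = £600,648.62.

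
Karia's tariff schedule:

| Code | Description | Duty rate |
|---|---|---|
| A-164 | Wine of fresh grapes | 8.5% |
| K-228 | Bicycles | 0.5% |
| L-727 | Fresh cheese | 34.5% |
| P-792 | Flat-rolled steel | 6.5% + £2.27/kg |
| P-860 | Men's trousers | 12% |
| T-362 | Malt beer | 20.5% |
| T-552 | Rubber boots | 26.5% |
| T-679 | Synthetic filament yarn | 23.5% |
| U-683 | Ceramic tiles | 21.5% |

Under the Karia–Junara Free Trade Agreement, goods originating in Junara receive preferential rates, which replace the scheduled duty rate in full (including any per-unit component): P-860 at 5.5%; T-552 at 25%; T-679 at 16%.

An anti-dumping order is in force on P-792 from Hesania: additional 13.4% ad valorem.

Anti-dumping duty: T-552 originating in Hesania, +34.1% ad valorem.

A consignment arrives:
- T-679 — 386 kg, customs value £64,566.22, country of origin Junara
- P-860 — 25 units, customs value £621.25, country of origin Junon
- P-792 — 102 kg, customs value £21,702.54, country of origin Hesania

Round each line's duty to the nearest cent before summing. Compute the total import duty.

Line 1 (T-679, Junara, 386 kg, £64,566.22):
Base rate for T-679 is 23.5%.
Origin Junara qualifies under the Karia–Junara agreement and T-679 is covered: preferential rate 16% applies instead.
Duty = £64,566.22 × 16% = £10,330.60.
Line 2 (P-860, Junon, 25 units, £621.25):
Base rate for P-860 is 12%.
P-860 has an FTA preferential rate, but origin Junon is not Junara; base rate stands.
Duty = £621.25 × 12% = £74.55.
Line 3 (P-792, Hesania, 102 kg, £21,702.54):
Base rate for P-792 is 6.5% + £2.27/kg.
Additional duty on P-792 from Hesania: +13.4%. Applied ad valorem rate: 6.5% + 13.4% = 19.9%.
Duty = £21,702.54 × 19.9% + 102 × £2.27 = £4,550.35.
Total = £10,330.60 + £74.55 + £4,550.35 = £14,955.50.

£14,955.50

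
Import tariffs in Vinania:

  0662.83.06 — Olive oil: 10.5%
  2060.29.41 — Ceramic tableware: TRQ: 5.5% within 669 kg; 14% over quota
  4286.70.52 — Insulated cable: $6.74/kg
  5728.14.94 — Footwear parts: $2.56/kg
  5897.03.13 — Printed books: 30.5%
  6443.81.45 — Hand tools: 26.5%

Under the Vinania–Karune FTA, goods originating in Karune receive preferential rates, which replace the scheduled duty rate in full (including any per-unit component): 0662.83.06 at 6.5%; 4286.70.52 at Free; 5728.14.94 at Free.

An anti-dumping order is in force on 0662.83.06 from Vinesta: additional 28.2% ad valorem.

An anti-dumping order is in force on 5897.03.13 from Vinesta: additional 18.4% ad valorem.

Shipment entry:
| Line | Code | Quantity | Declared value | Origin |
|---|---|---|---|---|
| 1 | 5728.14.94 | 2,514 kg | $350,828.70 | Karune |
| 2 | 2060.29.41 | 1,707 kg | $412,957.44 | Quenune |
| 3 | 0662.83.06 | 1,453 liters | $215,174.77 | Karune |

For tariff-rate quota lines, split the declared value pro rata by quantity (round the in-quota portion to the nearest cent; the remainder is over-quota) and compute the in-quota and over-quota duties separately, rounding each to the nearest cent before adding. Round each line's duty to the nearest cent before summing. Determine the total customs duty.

Line 1 (5728.14.94, Karune, 2,514 kg, $350,828.70):
Base rate for 5728.14.94 is $2.56/kg.
Origin Karune qualifies under the Vinania–Karune agreement and 5728.14.94 is covered: preferential rate Free applies instead.
Duty = $350,828.70 × 0% = $0.00.
Line 2 (2060.29.41, Quenune, 1,707 kg, $412,957.44):
Code 2060.29.41 is under a tariff-rate quota (threshold 669 kg). In-quota: 669 kg at 5.5%; over-quota: 1,038 kg at 14%.
Pro-rata value split: in-quota = $412,957.44 × 669/1,707 = $161,844.48; over-quota = $412,957.44 − $161,844.48 = $251,112.96.
In-quota duty = $161,844.48 × 5.5% = $8,901.45. Over-quota duty = $251,112.96 × 14% = $35,155.81.
Line duty = $8,901.45 + $35,155.81 = $44,057.26.
Line 3 (0662.83.06, Karune, 1,453 liters, $215,174.77):
Base rate for 0662.83.06 is 10.5%.
Origin Karune qualifies under the Vinania–Karune agreement and 0662.83.06 is covered: preferential rate 6.5% applies instead.
The additional-duty order on 0662.83.06 targets Vinesta, not Karune; it does not apply.
Duty = $215,174.77 × 6.5% = $13,986.36.
Total = $0.00 + $44,057.26 + $13,986.36 = $58,043.62.

$58,043.62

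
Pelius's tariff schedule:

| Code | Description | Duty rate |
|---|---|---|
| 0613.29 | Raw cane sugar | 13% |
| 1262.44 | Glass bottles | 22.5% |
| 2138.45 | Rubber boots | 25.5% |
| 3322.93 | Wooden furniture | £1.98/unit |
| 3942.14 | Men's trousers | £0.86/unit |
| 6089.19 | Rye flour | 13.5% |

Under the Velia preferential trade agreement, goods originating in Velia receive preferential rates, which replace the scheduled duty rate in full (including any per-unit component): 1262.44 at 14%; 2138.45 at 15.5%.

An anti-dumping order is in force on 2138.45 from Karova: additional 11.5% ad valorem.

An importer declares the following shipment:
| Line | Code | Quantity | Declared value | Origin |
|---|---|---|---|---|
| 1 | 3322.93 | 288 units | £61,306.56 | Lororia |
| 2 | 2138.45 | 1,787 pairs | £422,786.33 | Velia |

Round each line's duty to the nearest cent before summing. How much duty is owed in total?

Line 1 (3322.93, Lororia, 288 units, £61,306.56):
Base rate for 3322.93 is £1.98/unit.
Duty = 288 × £1.98 = £570.24.
Line 2 (2138.45, Velia, 1,787 pairs, £422,786.33):
Base rate for 2138.45 is 25.5%.
Origin Velia qualifies under the Pelius–Velia agreement and 2138.45 is covered: preferential rate 15.5% applies instead.
The additional-duty order on 2138.45 targets Karova, not Velia; it does not apply.
Duty = £422,786.33 × 15.5% = £65,531.88.
Total = £570.24 + £65,531.88 = £66,102.12.

£66,102.12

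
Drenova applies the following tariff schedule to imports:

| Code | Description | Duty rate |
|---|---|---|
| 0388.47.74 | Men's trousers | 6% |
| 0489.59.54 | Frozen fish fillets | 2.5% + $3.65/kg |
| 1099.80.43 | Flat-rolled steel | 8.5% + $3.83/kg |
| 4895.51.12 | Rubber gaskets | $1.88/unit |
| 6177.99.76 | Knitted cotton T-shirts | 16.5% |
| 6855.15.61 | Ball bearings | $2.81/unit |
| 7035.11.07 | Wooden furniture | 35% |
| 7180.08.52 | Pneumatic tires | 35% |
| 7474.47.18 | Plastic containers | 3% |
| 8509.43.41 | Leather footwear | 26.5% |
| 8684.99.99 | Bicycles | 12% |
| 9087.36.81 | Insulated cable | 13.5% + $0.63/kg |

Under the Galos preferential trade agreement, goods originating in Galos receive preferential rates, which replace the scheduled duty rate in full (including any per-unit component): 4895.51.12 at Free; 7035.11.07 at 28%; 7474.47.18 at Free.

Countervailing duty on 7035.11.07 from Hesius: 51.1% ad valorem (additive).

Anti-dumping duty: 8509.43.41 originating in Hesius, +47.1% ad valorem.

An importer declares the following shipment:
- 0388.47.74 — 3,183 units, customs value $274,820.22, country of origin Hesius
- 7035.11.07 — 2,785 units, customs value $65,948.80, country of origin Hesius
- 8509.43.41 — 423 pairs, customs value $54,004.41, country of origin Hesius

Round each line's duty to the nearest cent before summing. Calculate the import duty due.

$113,018.38

Line 1 (0388.47.74, Hesius, 3,183 units, $274,820.22):
Base rate for 0388.47.74 is 6%.
Duty = $274,820.22 × 6% = $16,489.21.
Line 2 (7035.11.07, Hesius, 2,785 units, $65,948.80):
Base rate for 7035.11.07 is 35%.
7035.11.07 has an FTA preferential rate, but origin Hesius is not Galos; base rate stands.
Additional duty on 7035.11.07 from Hesius: +51.1%. Applied ad valorem rate: 35% + 51.1% = 86.1%.
Duty = $65,948.80 × 86.1% = $56,781.92.
Line 3 (8509.43.41, Hesius, 423 pairs, $54,004.41):
Base rate for 8509.43.41 is 26.5%.
Additional duty on 8509.43.41 from Hesius: +47.1%. Applied ad valorem rate: 26.5% + 47.1% = 73.6%.
Duty = $54,004.41 × 73.6% = $39,747.25.
Total = $16,489.21 + $56,781.92 + $39,747.25 = $113,018.38.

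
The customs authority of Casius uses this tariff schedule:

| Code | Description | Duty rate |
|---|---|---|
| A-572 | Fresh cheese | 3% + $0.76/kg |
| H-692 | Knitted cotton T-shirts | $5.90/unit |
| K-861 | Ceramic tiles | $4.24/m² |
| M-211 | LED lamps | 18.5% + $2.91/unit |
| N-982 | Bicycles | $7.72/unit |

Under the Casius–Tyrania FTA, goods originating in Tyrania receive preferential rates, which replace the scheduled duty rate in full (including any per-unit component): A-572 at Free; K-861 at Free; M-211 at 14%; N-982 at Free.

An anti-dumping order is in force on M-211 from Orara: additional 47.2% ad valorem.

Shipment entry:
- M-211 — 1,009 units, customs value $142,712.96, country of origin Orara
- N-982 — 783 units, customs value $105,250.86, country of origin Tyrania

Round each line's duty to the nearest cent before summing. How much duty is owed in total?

Line 1 (M-211, Orara, 1,009 units, $142,712.96):
Base rate for M-211 is 18.5% + $2.91/unit.
M-211 has an FTA preferential rate, but origin Orara is not Tyrania; base rate stands.
Additional duty on M-211 from Orara: +47.2%. Applied ad valorem rate: 18.5% + 47.2% = 65.7%.
Duty = $142,712.96 × 65.7% + 1,009 × $2.91 = $96,698.60.
Line 2 (N-982, Tyrania, 783 units, $105,250.86):
Base rate for N-982 is $7.72/unit.
Origin Tyrania qualifies under the Casius–Tyrania agreement and N-982 is covered: preferential rate Free applies instead.
Duty = $105,250.86 × 0% = $0.00.
Total = $96,698.60 + $0.00 = $96,698.60.

$96,698.60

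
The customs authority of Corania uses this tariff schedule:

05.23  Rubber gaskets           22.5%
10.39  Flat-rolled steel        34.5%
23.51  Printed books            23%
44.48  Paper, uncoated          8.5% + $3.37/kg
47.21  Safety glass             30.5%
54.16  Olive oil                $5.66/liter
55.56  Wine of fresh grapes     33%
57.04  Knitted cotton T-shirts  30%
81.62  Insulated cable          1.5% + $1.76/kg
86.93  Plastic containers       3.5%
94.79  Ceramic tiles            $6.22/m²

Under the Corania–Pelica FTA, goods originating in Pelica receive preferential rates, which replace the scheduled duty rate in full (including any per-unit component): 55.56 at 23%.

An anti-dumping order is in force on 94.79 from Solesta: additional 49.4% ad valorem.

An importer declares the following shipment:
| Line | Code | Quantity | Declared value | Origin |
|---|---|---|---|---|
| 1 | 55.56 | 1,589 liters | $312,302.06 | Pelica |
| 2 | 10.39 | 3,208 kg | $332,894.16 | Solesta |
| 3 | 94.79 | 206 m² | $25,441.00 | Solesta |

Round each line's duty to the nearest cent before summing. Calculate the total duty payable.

Line 1 (55.56, Pelica, 1,589 liters, $312,302.06):
Base rate for 55.56 is 33%.
Origin Pelica qualifies under the Corania–Pelica agreement and 55.56 is covered: preferential rate 23% applies instead.
Duty = $312,302.06 × 23% = $71,829.47.
Line 2 (10.39, Solesta, 3,208 kg, $332,894.16):
Base rate for 10.39 is 34.5%.
Duty = $332,894.16 × 34.5% = $114,848.49.
Line 3 (94.79, Solesta, 206 m², $25,441.00):
Base rate for 94.79 is $6.22/m².
Additional duty on 94.79 from Solesta: +49.4% ad valorem. Applied ad valorem rate = 49.4%.
Duty = $25,441.00 × 49.4% + 206 × $6.22 = $13,849.17.
Total = $71,829.47 + $114,848.49 + $13,849.17 = $200,527.13.

$200,527.13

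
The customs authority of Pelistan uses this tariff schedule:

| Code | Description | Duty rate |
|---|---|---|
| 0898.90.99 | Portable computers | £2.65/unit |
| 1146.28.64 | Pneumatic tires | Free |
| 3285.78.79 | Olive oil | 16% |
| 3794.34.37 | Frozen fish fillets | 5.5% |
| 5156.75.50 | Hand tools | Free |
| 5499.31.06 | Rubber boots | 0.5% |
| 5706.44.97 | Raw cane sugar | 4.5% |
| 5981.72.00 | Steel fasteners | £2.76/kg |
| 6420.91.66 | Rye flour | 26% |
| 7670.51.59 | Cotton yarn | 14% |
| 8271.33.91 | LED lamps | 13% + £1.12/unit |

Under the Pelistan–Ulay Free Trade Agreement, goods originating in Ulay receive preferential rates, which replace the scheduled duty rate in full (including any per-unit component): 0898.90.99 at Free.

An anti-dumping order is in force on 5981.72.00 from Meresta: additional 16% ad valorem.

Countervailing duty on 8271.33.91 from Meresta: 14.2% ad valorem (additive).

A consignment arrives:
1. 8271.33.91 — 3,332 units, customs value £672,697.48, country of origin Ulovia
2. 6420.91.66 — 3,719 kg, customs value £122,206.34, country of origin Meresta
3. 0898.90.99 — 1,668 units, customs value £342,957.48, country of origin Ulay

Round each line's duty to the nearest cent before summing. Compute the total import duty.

£122,956.16

Line 1 (8271.33.91, Ulovia, 3,332 units, £672,697.48):
Base rate for 8271.33.91 is 13% + £1.12/unit.
The additional-duty order on 8271.33.91 targets Meresta, not Ulovia; it does not apply.
Duty = £672,697.48 × 13% + 3,332 × £1.12 = £91,182.51.
Line 2 (6420.91.66, Meresta, 3,719 kg, £122,206.34):
Base rate for 6420.91.66 is 26%.
Duty = £122,206.34 × 26% = £31,773.65.
Line 3 (0898.90.99, Ulay, 1,668 units, £342,957.48):
Base rate for 0898.90.99 is £2.65/unit.
Origin Ulay qualifies under the Pelistan–Ulay agreement and 0898.90.99 is covered: preferential rate Free applies instead.
Duty = £342,957.48 × 0% = £0.00.
Total = £91,182.51 + £31,773.65 + £0.00 = £122,956.16.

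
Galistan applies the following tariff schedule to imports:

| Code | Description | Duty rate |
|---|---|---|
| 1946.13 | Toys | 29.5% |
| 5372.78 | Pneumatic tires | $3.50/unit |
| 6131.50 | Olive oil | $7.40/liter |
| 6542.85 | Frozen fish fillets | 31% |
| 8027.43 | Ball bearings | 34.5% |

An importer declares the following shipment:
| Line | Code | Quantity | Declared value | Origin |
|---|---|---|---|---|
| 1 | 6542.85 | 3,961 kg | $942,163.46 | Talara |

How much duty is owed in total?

$292,070.67

Line 1 (6542.85, Talara, 3,961 kg, $942,163.46):
Base rate for 6542.85 is 31%.
Duty = $942,163.46 × 31% = $292,070.67.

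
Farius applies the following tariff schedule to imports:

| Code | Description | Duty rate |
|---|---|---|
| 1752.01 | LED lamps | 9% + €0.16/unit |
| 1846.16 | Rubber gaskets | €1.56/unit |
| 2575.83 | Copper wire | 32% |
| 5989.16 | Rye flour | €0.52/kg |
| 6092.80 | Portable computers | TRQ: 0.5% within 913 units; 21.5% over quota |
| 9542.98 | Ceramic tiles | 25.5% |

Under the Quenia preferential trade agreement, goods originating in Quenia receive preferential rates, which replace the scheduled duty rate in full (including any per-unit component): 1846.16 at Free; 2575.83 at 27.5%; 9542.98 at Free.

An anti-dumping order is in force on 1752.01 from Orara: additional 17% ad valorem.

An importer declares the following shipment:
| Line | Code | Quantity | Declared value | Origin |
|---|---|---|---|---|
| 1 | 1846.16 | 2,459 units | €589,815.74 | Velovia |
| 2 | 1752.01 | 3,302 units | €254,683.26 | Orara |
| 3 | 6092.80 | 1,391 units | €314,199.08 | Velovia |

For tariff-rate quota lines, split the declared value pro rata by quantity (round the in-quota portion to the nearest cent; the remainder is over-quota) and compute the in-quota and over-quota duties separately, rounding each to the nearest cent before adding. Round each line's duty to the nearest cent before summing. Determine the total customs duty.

Line 1 (1846.16, Velovia, 2,459 units, €589,815.74):
Base rate for 1846.16 is €1.56/unit.
1846.16 has an FTA preferential rate, but origin Velovia is not Quenia; base rate stands.
Duty = 2,459 × €1.56 = €3,836.04.
Line 2 (1752.01, Orara, 3,302 units, €254,683.26):
Base rate for 1752.01 is 9% + €0.16/unit.
Additional duty on 1752.01 from Orara: +17%. Applied ad valorem rate: 9% + 17% = 26%.
Duty = €254,683.26 × 26% + 3,302 × €0.16 = €66,745.97.
Line 3 (6092.80, Velovia, 1,391 units, €314,199.08):
Code 6092.80 is under a tariff-rate quota (threshold 913 units). In-quota: 913 units at 0.5%; over-quota: 478 units at 21.5%.
Pro-rata value split: in-quota = €314,199.08 × 913/1,391 = €206,228.44; over-quota = €314,199.08 − €206,228.44 = €107,970.64.
In-quota duty = €206,228.44 × 0.5% = €1,031.14. Over-quota duty = €107,970.64 × 21.5% = €23,213.69.
Line duty = €1,031.14 + €23,213.69 = €24,244.83.
Total = €3,836.04 + €66,745.97 + €24,244.83 = €94,826.84.

€94,826.84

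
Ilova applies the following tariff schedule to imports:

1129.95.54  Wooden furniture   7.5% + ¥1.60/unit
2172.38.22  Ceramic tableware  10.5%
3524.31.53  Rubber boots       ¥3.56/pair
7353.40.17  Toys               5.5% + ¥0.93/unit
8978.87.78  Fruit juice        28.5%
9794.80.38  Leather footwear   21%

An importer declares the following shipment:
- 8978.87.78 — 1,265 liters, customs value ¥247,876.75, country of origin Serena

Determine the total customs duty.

Line 1 (8978.87.78, Serena, 1,265 liters, ¥247,876.75):
Base rate for 8978.87.78 is 28.5%.
Duty = ¥247,876.75 × 28.5% = ¥70,644.87.

¥70,644.87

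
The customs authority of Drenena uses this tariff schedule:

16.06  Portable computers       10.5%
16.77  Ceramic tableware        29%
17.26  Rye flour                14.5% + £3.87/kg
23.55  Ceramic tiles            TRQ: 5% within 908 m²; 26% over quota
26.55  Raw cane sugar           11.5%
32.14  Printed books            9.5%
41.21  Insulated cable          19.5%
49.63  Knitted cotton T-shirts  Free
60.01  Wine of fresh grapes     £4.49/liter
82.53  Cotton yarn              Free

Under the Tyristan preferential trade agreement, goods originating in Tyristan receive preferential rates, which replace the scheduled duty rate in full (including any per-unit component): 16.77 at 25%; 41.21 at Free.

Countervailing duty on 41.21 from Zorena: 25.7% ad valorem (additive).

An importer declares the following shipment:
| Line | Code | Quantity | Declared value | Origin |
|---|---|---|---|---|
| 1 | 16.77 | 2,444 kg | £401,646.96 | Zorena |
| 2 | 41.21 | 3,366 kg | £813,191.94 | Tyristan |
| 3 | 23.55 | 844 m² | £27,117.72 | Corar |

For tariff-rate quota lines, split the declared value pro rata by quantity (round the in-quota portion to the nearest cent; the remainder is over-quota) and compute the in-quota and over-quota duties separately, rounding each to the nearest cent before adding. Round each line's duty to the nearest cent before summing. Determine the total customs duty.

Line 1 (16.77, Zorena, 2,444 kg, £401,646.96):
Base rate for 16.77 is 29%.
16.77 has an FTA preferential rate, but origin Zorena is not Tyristan; base rate stands.
Duty = £401,646.96 × 29% = £116,477.62.
Line 2 (41.21, Tyristan, 3,366 kg, £813,191.94):
Base rate for 41.21 is 19.5%.
Origin Tyristan qualifies under the Drenena–Tyristan agreement and 41.21 is covered: preferential rate Free applies instead.
The additional-duty order on 41.21 targets Zorena, not Tyristan; it does not apply.
Duty = £813,191.94 × 0% = £0.00.
Line 3 (23.55, Corar, 844 m², £27,117.72):
Code 23.55 is under a tariff-rate quota (threshold 908 m²). Quantity 844 m² is within the quota, so the in-quota rate 5% applies to the full value.
Duty = £27,117.72 × 5% = £1,355.89.
Total = £116,477.62 + £0.00 + £1,355.89 = £117,833.51.

£117,833.51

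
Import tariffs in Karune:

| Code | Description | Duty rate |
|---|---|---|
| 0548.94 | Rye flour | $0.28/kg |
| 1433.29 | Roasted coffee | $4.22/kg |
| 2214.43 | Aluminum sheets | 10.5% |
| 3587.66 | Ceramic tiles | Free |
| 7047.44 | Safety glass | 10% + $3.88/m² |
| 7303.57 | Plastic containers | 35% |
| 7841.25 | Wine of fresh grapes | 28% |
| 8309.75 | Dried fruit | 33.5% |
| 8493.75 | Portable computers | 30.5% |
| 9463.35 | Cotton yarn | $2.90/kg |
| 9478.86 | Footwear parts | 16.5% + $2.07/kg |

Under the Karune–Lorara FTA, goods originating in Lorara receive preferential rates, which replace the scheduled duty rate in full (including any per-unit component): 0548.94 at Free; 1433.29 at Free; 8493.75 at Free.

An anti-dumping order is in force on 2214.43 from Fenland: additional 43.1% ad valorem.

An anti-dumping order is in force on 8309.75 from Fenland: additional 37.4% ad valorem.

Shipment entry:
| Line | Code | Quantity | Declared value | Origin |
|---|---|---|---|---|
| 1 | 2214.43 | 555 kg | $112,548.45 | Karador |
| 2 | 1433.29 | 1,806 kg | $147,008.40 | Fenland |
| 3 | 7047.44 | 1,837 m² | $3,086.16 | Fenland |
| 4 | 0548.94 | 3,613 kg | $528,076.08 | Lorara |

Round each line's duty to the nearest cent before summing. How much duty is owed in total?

Line 1 (2214.43, Karador, 555 kg, $112,548.45):
Base rate for 2214.43 is 10.5%.
The additional-duty order on 2214.43 targets Fenland, not Karador; it does not apply.
Duty = $112,548.45 × 10.5% = $11,817.59.
Line 2 (1433.29, Fenland, 1,806 kg, $147,008.40):
Base rate for 1433.29 is $4.22/kg.
1433.29 has an FTA preferential rate, but origin Fenland is not Lorara; base rate stands.
Duty = 1,806 × $4.22 = $7,621.32.
Line 3 (7047.44, Fenland, 1,837 m², $3,086.16):
Base rate for 7047.44 is 10% + $3.88/m².
Duty = $3,086.16 × 10% + 1,837 × $3.88 = $7,436.18.
Line 4 (0548.94, Lorara, 3,613 kg, $528,076.08):
Base rate for 0548.94 is $0.28/kg.
Origin Lorara qualifies under the Karune–Lorara agreement and 0548.94 is covered: preferential rate Free applies instead.
Duty = $528,076.08 × 0% = $0.00.
Total = $11,817.59 + $7,621.32 + $7,436.18 + $0.00 = $26,875.09.

$26,875.09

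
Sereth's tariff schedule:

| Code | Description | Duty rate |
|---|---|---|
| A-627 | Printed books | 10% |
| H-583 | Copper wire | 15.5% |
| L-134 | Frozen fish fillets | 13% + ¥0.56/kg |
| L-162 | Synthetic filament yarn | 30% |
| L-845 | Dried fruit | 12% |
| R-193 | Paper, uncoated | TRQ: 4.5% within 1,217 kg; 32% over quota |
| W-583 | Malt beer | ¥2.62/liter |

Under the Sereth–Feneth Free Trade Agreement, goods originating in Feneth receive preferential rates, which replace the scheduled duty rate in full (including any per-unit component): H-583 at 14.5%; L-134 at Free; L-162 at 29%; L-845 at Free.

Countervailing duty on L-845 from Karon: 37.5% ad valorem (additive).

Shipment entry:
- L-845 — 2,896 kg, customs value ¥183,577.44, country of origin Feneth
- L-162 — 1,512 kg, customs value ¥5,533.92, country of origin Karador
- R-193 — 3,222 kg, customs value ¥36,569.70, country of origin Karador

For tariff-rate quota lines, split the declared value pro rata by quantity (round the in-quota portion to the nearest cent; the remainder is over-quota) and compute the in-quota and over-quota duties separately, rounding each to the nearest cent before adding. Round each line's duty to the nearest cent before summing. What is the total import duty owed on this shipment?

¥9,563.92

Line 1 (L-845, Feneth, 2,896 kg, ¥183,577.44):
Base rate for L-845 is 12%.
Origin Feneth qualifies under the Sereth–Feneth agreement and L-845 is covered: preferential rate Free applies instead.
The additional-duty order on L-845 targets Karon, not Feneth; it does not apply.
Duty = ¥183,577.44 × 0% = ¥0.00.
Line 2 (L-162, Karador, 1,512 kg, ¥5,533.92):
Base rate for L-162 is 30%.
L-162 has an FTA preferential rate, but origin Karador is not Feneth; base rate stands.
Duty = ¥5,533.92 × 30% = ¥1,660.18.
Line 3 (R-193, Karador, 3,222 kg, ¥36,569.70):
Code R-193 is under a tariff-rate quota (threshold 1,217 kg). In-quota: 1,217 kg at 4.5%; over-quota: 2,005 kg at 32%.
Pro-rata value split: in-quota = ¥36,569.70 × 1,217/3,222 = ¥13,812.95; over-quota = ¥36,569.70 − ¥13,812.95 = ¥22,756.75.
In-quota duty = ¥13,812.95 × 4.5% = ¥621.58. Over-quota duty = ¥22,756.75 × 32% = ¥7,282.16.
Line duty = ¥621.58 + ¥7,282.16 = ¥7,903.74.
Total = ¥0.00 + ¥1,660.18 + ¥7,903.74 = ¥9,563.92.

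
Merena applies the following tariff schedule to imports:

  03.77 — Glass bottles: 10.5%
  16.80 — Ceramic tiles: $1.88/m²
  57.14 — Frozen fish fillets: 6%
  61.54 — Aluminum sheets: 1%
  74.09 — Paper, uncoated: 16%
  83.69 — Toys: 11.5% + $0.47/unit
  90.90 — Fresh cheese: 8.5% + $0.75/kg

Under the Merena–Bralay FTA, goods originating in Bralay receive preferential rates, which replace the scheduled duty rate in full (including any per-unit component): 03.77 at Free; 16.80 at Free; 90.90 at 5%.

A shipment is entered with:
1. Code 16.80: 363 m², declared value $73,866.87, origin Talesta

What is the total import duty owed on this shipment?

$682.44

Line 1 (16.80, Talesta, 363 m², $73,866.87):
Base rate for 16.80 is $1.88/m².
16.80 has an FTA preferential rate, but origin Talesta is not Bralay; base rate stands.
Duty = 363 × $1.88 = $682.44.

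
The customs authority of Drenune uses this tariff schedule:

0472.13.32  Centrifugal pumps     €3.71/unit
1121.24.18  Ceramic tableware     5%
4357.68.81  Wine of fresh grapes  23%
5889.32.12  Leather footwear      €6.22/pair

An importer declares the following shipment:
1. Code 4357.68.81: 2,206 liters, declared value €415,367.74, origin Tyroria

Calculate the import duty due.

Line 1 (4357.68.81, Tyroria, 2,206 liters, €415,367.74):
Base rate for 4357.68.81 is 23%.
Duty = €415,367.74 × 23% = €95,534.58.

€95,534.58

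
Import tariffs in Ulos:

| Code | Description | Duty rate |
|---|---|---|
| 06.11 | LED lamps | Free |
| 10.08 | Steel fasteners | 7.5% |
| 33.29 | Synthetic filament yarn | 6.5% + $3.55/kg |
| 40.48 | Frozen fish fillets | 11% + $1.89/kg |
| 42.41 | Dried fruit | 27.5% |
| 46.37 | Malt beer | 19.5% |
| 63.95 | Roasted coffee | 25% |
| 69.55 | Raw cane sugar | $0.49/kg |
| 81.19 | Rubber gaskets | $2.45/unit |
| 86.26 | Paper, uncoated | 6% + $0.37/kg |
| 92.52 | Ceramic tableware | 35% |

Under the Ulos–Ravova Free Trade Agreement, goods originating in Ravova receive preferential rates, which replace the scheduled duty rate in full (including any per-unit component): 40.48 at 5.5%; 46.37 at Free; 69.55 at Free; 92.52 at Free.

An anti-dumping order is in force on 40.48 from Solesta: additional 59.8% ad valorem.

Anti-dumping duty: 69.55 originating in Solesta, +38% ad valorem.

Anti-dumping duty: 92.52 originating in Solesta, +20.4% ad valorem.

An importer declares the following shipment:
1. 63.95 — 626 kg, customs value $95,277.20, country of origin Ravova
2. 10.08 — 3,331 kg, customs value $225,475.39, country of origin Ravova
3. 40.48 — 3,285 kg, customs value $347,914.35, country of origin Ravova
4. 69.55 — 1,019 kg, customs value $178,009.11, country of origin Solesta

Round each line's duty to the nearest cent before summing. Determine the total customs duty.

Line 1 (63.95, Ravova, 626 kg, $95,277.20):
Base rate for 63.95 is 25%.
Origin Ravova is the FTA partner but 63.95 is not on the preference list; base rate stands.
Duty = $95,277.20 × 25% = $23,819.30.
Line 2 (10.08, Ravova, 3,331 kg, $225,475.39):
Base rate for 10.08 is 7.5%.
Origin Ravova is the FTA partner but 10.08 is not on the preference list; base rate stands.
Duty = $225,475.39 × 7.5% = $16,910.65.
Line 3 (40.48, Ravova, 3,285 kg, $347,914.35):
Base rate for 40.48 is 11% + $1.89/kg.
Origin Ravova qualifies under the Ulos–Ravova agreement and 40.48 is covered: preferential rate 5.5% applies instead.
The additional-duty order on 40.48 targets Solesta, not Ravova; it does not apply.
Duty = $347,914.35 × 5.5% = $19,135.29.
Line 4 (69.55, Solesta, 1,019 kg, $178,009.11):
Base rate for 69.55 is $0.49/kg.
69.55 has an FTA preferential rate, but origin Solesta is not Ravova; base rate stands.
Additional duty on 69.55 from Solesta: +38% ad valorem. Applied ad valorem rate = 38%.
Duty = $178,009.11 × 38% + 1,019 × $0.49 = $68,142.77.
Total = $23,819.30 + $16,910.65 + $19,135.29 + $68,142.77 = $128,008.01.

$128,008.01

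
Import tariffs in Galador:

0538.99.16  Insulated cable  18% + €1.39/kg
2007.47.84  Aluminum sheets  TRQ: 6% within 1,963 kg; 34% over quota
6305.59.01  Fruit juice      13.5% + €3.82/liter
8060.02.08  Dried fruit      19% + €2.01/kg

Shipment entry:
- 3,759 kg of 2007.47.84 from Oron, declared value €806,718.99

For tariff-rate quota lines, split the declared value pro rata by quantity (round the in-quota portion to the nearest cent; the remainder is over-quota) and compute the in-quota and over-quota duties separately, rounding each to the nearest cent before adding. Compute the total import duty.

Line 1 (2007.47.84, Oron, 3,759 kg, €806,718.99):
Code 2007.47.84 is under a tariff-rate quota (threshold 1,963 kg). In-quota: 1,963 kg at 6%; over-quota: 1,796 kg at 34%.
Pro-rata value split: in-quota = €806,718.99 × 1,963/3,759 = €421,279.43; over-quota = €806,718.99 − €421,279.43 = €385,439.56.
In-quota duty = €421,279.43 × 6% = €25,276.77. Over-quota duty = €385,439.56 × 34% = €131,049.45.
Line duty = €25,276.77 + €131,049.45 = €156,326.22.

€156,326.22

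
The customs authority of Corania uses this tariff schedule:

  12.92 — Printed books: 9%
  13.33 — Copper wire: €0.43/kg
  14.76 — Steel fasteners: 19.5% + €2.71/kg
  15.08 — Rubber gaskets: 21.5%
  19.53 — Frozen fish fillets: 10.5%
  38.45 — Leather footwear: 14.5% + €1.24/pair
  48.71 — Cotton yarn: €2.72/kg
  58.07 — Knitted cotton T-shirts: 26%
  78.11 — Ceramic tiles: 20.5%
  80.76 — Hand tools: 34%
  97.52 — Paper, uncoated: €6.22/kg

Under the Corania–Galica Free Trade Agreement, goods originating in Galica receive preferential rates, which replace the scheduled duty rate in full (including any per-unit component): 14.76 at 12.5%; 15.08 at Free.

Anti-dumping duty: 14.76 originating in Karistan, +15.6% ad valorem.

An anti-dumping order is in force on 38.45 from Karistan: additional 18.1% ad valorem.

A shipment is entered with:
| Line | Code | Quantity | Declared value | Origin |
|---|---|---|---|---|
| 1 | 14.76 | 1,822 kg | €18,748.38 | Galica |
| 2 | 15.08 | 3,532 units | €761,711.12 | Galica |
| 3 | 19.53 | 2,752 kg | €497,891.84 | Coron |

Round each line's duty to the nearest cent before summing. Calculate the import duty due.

Line 1 (14.76, Galica, 1,822 kg, €18,748.38):
Base rate for 14.76 is 19.5% + €2.71/kg.
Origin Galica qualifies under the Corania–Galica agreement and 14.76 is covered: preferential rate 12.5% applies instead.
The additional-duty order on 14.76 targets Karistan, not Galica; it does not apply.
Duty = €18,748.38 × 12.5% = €2,343.55.
Line 2 (15.08, Galica, 3,532 units, €761,711.12):
Base rate for 15.08 is 21.5%.
Origin Galica qualifies under the Corania–Galica agreement and 15.08 is covered: preferential rate Free applies instead.
Duty = €761,711.12 × 0% = €0.00.
Line 3 (19.53, Coron, 2,752 kg, €497,891.84):
Base rate for 19.53 is 10.5%.
Duty = €497,891.84 × 10.5% = €52,278.64.
Total = €2,343.55 + €0.00 + €52,278.64 = €54,622.19.

€54,622.19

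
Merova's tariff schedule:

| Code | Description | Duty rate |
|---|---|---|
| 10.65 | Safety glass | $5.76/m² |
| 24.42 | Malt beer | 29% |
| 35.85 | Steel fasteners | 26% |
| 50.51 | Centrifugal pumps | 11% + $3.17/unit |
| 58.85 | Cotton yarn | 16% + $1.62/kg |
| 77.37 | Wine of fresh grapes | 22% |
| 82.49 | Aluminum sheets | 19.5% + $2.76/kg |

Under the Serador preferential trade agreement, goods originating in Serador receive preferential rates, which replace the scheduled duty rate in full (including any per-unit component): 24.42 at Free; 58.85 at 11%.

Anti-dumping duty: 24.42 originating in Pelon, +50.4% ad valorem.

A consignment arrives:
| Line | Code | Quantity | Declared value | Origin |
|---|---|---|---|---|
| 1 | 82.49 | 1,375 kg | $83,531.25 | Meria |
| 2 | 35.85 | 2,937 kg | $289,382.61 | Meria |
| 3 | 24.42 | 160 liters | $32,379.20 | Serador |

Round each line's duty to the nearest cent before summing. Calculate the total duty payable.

Line 1 (82.49, Meria, 1,375 kg, $83,531.25):
Base rate for 82.49 is 19.5% + $2.76/kg.
Duty = $83,531.25 × 19.5% + 1,375 × $2.76 = $20,083.59.
Line 2 (35.85, Meria, 2,937 kg, $289,382.61):
Base rate for 35.85 is 26%.
Duty = $289,382.61 × 26% = $75,239.48.
Line 3 (24.42, Serador, 160 liters, $32,379.20):
Base rate for 24.42 is 29%.
Origin Serador qualifies under the Merova–Serador agreement and 24.42 is covered: preferential rate Free applies instead.
The additional-duty order on 24.42 targets Pelon, not Serador; it does not apply.
Duty = $32,379.20 × 0% = $0.00.
Total = $20,083.59 + $75,239.48 + $0.00 = $95,323.07.

$95,323.07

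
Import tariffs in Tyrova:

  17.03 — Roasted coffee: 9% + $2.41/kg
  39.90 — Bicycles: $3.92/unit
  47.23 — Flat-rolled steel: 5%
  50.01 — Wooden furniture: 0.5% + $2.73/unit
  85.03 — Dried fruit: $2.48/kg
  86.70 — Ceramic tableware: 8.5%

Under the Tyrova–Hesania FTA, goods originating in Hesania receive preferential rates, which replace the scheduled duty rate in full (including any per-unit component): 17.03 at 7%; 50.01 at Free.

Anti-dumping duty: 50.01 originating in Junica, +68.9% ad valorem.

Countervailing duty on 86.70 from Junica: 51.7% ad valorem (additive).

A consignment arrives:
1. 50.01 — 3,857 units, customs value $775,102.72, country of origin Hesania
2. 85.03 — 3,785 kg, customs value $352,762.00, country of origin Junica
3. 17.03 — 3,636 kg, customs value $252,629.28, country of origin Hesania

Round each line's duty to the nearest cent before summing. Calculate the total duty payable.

$27,070.85

Line 1 (50.01, Hesania, 3,857 units, $775,102.72):
Base rate for 50.01 is 0.5% + $2.73/unit.
Origin Hesania qualifies under the Tyrova–Hesania agreement and 50.01 is covered: preferential rate Free applies instead.
The additional-duty order on 50.01 targets Junica, not Hesania; it does not apply.
Duty = $775,102.72 × 0% = $0.00.
Line 2 (85.03, Junica, 3,785 kg, $352,762.00):
Base rate for 85.03 is $2.48/kg.
Duty = 3,785 × $2.48 = $9,386.80.
Line 3 (17.03, Hesania, 3,636 kg, $252,629.28):
Base rate for 17.03 is 9% + $2.41/kg.
Origin Hesania qualifies under the Tyrova–Hesania agreement and 17.03 is covered: preferential rate 7% applies instead.
Duty = $252,629.28 × 7% = $17,684.05.
Total = $0.00 + $9,386.80 + $17,684.05 = $27,070.85.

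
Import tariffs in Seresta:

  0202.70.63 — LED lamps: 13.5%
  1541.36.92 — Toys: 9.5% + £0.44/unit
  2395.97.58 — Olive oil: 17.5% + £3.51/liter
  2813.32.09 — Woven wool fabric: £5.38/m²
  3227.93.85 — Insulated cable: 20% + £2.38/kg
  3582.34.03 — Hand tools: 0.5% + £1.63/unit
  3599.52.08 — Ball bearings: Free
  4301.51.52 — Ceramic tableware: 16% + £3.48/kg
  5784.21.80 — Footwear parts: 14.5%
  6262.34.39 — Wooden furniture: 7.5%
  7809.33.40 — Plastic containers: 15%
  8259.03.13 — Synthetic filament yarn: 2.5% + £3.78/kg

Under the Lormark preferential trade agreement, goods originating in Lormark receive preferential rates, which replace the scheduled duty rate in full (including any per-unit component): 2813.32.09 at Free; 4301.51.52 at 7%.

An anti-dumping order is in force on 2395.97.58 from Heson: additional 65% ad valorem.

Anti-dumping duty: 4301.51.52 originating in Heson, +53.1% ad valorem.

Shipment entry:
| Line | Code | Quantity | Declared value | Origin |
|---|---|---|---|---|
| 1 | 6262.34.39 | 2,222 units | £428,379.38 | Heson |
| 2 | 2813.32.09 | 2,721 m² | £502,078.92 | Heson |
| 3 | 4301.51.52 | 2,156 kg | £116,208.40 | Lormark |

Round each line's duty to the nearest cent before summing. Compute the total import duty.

Line 1 (6262.34.39, Heson, 2,222 units, £428,379.38):
Base rate for 6262.34.39 is 7.5%.
Duty = £428,379.38 × 7.5% = £32,128.45.
Line 2 (2813.32.09, Heson, 2,721 m², £502,078.92):
Base rate for 2813.32.09 is £5.38/m².
2813.32.09 has an FTA preferential rate, but origin Heson is not Lormark; base rate stands.
Duty = 2,721 × £5.38 = £14,638.98.
Line 3 (4301.51.52, Lormark, 2,156 kg, £116,208.40):
Base rate for 4301.51.52 is 16% + £3.48/kg.
Origin Lormark qualifies under the Seresta–Lormark agreement and 4301.51.52 is covered: preferential rate 7% applies instead.
The additional-duty order on 4301.51.52 targets Heson, not Lormark; it does not apply.
Duty = £116,208.40 × 7% = £8,134.59.
Total = £32,128.45 + £14,638.98 + £8,134.59 = £54,902.02.

£54,902.02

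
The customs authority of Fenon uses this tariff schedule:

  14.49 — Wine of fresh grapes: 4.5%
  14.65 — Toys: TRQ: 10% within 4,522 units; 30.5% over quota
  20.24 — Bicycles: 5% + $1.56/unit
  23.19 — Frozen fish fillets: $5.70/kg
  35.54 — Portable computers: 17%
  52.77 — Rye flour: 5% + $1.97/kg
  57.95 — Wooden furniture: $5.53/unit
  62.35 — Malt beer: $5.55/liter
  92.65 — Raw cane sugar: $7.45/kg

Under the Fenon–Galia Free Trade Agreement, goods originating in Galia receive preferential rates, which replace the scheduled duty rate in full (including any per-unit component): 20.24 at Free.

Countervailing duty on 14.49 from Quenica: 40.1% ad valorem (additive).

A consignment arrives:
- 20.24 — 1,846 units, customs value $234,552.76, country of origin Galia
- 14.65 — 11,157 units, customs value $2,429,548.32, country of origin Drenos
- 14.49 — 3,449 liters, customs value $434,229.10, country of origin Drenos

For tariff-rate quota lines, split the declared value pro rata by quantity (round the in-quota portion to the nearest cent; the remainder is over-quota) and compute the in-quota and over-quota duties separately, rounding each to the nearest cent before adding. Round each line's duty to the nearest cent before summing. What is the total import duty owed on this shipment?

Line 1 (20.24, Galia, 1,846 units, $234,552.76):
Base rate for 20.24 is 5% + $1.56/unit.
Origin Galia qualifies under the Fenon–Galia agreement and 20.24 is covered: preferential rate Free applies instead.
Duty = $234,552.76 × 0% = $0.00.
Line 2 (14.65, Drenos, 11,157 units, $2,429,548.32):
Code 14.65 is under a tariff-rate quota (threshold 4,522 units). In-quota: 4,522 units at 10%; over-quota: 6,635 units at 30.5%.
Pro-rata value split: in-quota = $2,429,548.32 × 4,522/11,157 = $984,710.72; over-quota = $2,429,548.32 − $984,710.72 = $1,444,837.60.
In-quota duty = $984,710.72 × 10% = $98,471.07. Over-quota duty = $1,444,837.60 × 30.5% = $440,675.47.
Line duty = $98,471.07 + $440,675.47 = $539,146.54.
Line 3 (14.49, Drenos, 3,449 liters, $434,229.10):
Base rate for 14.49 is 4.5%.
The additional-duty order on 14.49 targets Quenica, not Drenos; it does not apply.
Duty = $434,229.10 × 4.5% = $19,540.31.
Total = $0.00 + $539,146.54 + $19,540.31 = $558,686.85.

$558,686.85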